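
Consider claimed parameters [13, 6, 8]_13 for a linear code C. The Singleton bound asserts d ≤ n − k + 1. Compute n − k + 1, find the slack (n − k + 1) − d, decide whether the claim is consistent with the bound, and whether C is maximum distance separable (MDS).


Singleton RHS = n − k + 1 = 8, slack = 0, bound satisfied, MDS.

Singleton bound: d ≤ n − k + 1.
Here n = 13, k = 6, so n − k + 1 = 8.
Given d = 8, check d ≤ 8: YES.
Slack = (n − k + 1) − d = 0.
The code is MDS (slack = 0).
Description: the claimed parameters are [13, 6, 8]_13; such a code would be MDS (meets Singleton bound).


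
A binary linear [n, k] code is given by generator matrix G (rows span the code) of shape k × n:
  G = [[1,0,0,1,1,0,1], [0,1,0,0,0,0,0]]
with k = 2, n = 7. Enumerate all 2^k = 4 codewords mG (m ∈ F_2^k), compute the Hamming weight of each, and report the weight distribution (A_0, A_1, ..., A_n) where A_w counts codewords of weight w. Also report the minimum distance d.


Weight distribution: A_0 = 1, A_1 = 1, A_4 = 1, A_5 = 1. Minimum distance d = 1.

Enumerate all 2^2 = 4 messages m ∈ F_2^2.
For each, compute codeword c = mG in F_2^7, then tally its weight.
  m = 00 → c = 0000000, weight = 0.
  m = 10 → c = 1001101, weight = 4.
  m = 01 → c = 0100000, weight = 1.
  m = 11 → c = 1101101, weight = 5.
Tally weights:
  weight 0: 1 codewords.
  weight 1: 1 codewords.
  weight 4: 1 codewords.
  weight 5: 1 codewords.
Minimum distance d = smallest w > 0 with A_w > 0 = 1.
Sanity: Σ A_w = 4 = 2^2 = 4 ✓.


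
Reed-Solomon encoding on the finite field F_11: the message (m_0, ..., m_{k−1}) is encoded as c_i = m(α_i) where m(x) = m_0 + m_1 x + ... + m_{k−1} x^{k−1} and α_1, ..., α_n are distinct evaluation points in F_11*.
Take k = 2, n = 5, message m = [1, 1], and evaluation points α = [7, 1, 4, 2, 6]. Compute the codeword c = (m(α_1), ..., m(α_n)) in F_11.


c = [8, 2, 5, 3, 7]

Message polynomial: m(x) = 1 + 1·x (mod 11).
For each evaluation point α_i, compute m(α_i) mod 11:
  α_1 = 7: Horner steps 1 → 8, so m(7) = 8.
  α_2 = 1: Horner steps 1 → 2, so m(1) = 2.
  α_3 = 4: Horner steps 1 → 5, so m(4) = 5.
  α_4 = 2: Horner steps 1 → 3, so m(2) = 3.
  α_5 = 6: Horner steps 1 → 7, so m(6) = 7.
Codeword c = [8, 2, 5, 3, 7] ∈ F_11^5.


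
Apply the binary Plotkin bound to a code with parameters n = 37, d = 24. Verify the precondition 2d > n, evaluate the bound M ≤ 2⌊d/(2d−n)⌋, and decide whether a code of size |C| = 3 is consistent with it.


Plotkin bound M ≤ 4; given |C| = 3 ≤ bound (satisfied).

Check applicability: 2d = 48, n = 37.
2d − n = 11 > 0, so Plotkin applies.
Compute d/(2d−n) = 24/11 ≈ 2.1818.
⌊d/(2d−n)⌋ = 2.
Plotkin bound: M ≤ 2·2 = 4.
Given |C| = 3, check: satisfied.
This |C| is below the Plotkin bound.


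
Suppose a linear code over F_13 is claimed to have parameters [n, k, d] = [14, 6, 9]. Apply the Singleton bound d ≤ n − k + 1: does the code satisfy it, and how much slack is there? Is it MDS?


Singleton RHS = n − k + 1 = 9, slack = 0, bound satisfied, MDS.

Singleton bound: d ≤ n − k + 1.
Here n = 14, k = 6, so n − k + 1 = 9.
Given d = 9, check d ≤ 9: YES.
Slack = (n − k + 1) − d = 0.
The code is MDS (slack = 0).
Description: the claimed parameters are [14, 6, 9]_13; such a code would be MDS (meets Singleton bound).


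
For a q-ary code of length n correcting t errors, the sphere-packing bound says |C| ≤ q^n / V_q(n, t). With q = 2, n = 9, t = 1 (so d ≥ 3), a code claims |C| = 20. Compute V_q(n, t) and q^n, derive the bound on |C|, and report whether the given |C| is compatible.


V_q(n, t) = 10, q^n = 512, Hamming bound = 51, |C| = 20 ≤ bound (satisfied).

Step 1: Compute V_q(n, t) = Σ_{j=0}^1 C(n, j) (q−1)^j.
  j = 0: C(9,0)·(1)^0 = 1·1 = 1.
  j = 1: C(9,1)·(1)^1 = 9·1 = 9.
  V_q(n, t) = 1 + 9 = 10.
Step 2: q^n = 2^9 = 512.
Step 3: Hamming bound ⌊q^n / V_q(n,t)⌋ = ⌊512/10⌋ = 51.
Step 4: Compare |C| = 20 to 51: satisfied.
The claimed |C| lies below the Hamming bound.


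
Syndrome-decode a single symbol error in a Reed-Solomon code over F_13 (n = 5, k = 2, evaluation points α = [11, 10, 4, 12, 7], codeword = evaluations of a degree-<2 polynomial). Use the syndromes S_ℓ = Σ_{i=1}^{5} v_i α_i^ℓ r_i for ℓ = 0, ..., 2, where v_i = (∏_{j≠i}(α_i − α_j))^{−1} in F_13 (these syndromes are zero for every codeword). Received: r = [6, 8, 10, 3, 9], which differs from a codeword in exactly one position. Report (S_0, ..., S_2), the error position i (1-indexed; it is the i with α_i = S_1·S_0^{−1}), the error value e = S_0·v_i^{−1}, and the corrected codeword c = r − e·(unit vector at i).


S = (3, 7, 12), error at position 1, error magnitude e = 7, c = [12, 8, 10, 3, 9].

Step 1: column multipliers v_i = (∏_{j≠i}(α_i − α_j))^{−1} mod 13.
  i = 1 (α = 11): (11−10)(11−4)(11−12)(11−7) = 1·7·(−1)·4 = −28 ≡ 11, so v_1 = 11^{−1} = 6 (mod 13).
  i = 2 (α = 10): (10−11)(10−4)(10−12)(10−7) = (−1)·6·(−2)·3 = 36 ≡ 10, so v_2 = 10^{−1} = 4 (mod 13).
  i = 3 (α = 4): (4−11)(4−10)(4−12)(4−7) = (−7)·(−6)·(−8)·(−3) = 1008 ≡ 7, so v_3 = 7^{−1} = 2 (mod 13).
  i = 4 (α = 12): (12−11)(12−10)(12−4)(12−7) = 1·2·8·5 = 80 ≡ 2, so v_4 = 2^{−1} = 7 (mod 13).
  i = 5 (α = 7): (7−11)(7−10)(7−4)(7−12) = (−4)·(−3)·3·(−5) = −180 ≡ 2, so v_5 = 2^{−1} = 7 (mod 13).
  v = [6, 4, 2, 7, 7].
Step 2: syndromes of r = [6, 8, 10, 3, 9] (all sums mod 13).
  S_0 = Σ v_i r_i = 6·6 + 4·8 + 2·10 + 7·3 + 7·9 = 172 ≡ 3.
  S_1 = Σ v_i α_i r_i = 6·11·6 + 4·10·8 + 2·4·10 + 7·12·3 + 7·7·9 = 1489 ≡ 7.
  α_i^2 mod 13 = [4, 9, 3, 1, 10].
  S_2 = Σ v_i α_i^2 r_i = 6·4·6 + 4·9·8 + 2·3·10 + 7·1·3 + 7·10·9 = 1143 ≡ 12.
  S = (3, 7, 12) ≠ 0, so r is not a codeword (an error is present).
Step 3: locate the error. For a single error e at position i, S_ℓ = v_i·e·α_i^ℓ, so α_err = S_1/S_0.
  S_0^{−1} = 3^{−1} = 9 (mod 13), so α_err = 7·9 = 63 ≡ 11 = α_1. Error position i = 1.
  Consistency check: S_2/S_1 = 12·2 = 24 ≡ 11 = α_err ✓ (single-error assumption holds).
Step 4: error magnitude e = S_0/v_1 = S_0·∏_{j≠1}(α_1 − α_j) = 3·11 = 33 ≡ 7 (mod 13).
Step 5: correct position 1: c_1 = r_1 − e = 6 − 7 ≡ 12 (mod 13). Hence c = [12, 8, 10, 3, 9].
  Check: interpolating c through the α_i gives m(x) = 7 + 4·x (degree < 2) with m(α_i) = c_i for every i, so c is indeed a codeword.


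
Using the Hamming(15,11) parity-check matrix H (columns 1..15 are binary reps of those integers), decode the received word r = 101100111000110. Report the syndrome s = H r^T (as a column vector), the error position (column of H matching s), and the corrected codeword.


s = (0, 0, 1, 1)^T, error position = 3, corrected codeword c = 100100111000110

Compute s = H r^T mod 2 one row at a time:
  s_1 = 1 + 1 + 0 + 0 + 0 + 1 + 1 + 0 = 4 ≡ 0 (mod 2).
  s_2 = 1 + 0 + 0 + 1 + 0 + 1 + 1 + 0 = 4 ≡ 0 (mod 2).
  s_3 = 0 + 1 + 0 + 1 + 0 + 0 + 1 + 0 = 3 ≡ 1 (mod 2).
  s_4 = 1 + 1 + 0 + 1 + 1 + 0 + 1 + 0 = 5 ≡ 1 (mod 2).
s = (0, 0, 1, 1)^T — this equals column 3 of H (binary 0011), so error is at position 3.
Correct: flip bit 3 of r = 101100111000110 to get c = 100100111000110.


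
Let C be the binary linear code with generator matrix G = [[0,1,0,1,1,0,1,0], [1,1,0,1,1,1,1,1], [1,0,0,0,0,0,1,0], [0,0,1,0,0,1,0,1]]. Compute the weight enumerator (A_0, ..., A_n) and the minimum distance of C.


Weight distribution: A_0 = 1, A_2 = 3, A_3 = 3, A_4 = 3, A_5 = 2, A_6 = 1, A_7 = 3. Minimum distance d = 2.

Enumerate all 2^4 = 16 messages m ∈ F_2^4.
For each, compute codeword c = mG in F_2^8, then tally its weight.
  m = 0000 → c = 00000000, weight = 0.
  m = 1000 → c = 01011010, weight = 4.
  m = 0100 → c = 11011111, weight = 7.
  m = 1100 → c = 10000101, weight = 3.
  m = 0010 → c = 10000010, weight = 2.
  m = 1010 → c = 11011000, weight = 4.
  m = 0110 → c = 01011101, weight = 5.
  m = 1110 → c = 00000111, weight = 3.
  m = 0001 → c = 00100101, weight = 3.
  m = 1001 → c = 01111111, weight = 7.
  m = 0101 → c = 11111010, weight = 6.
  m = 1101 → c = 10100000, weight = 2.
  m = 0011 → c = 10100111, weight = 5.
  m = 1011 → c = 11111101, weight = 7.
  m = 0111 → c = 01111000, weight = 4.
  m = 1111 → c = 00100010, weight = 2.
Tally weights:
  weight 0: 1 codewords.
  weight 2: 3 codewords.
  weight 3: 3 codewords.
  weight 4: 3 codewords.
  weight 5: 2 codewords.
  weight 6: 1 codewords.
  weight 7: 3 codewords.
Minimum distance d = smallest w > 0 with A_w > 0 = 2.
Sanity: Σ A_w = 16 = 2^4 = 16 ✓.


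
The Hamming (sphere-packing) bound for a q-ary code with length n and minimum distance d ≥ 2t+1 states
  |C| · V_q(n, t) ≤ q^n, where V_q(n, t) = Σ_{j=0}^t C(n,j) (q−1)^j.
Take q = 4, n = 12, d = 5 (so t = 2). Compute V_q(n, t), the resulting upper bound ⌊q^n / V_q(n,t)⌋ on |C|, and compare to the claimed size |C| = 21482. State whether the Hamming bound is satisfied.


V_q(n, t) = 631, q^n = 16777216, Hamming bound = 26588, |C| = 21482 ≤ bound (satisfied).

Step 1: Compute V_q(n, t) = Σ_{j=0}^2 C(n, j) (q−1)^j.
  j = 0: C(12,0)·(3)^0 = 1·1 = 1.
  j = 1: C(12,1)·(3)^1 = 12·3 = 36.
  j = 2: C(12,2)·(3)^2 = 66·9 = 594.
  V_q(n, t) = 1 + 36 + 594 = 631.
Step 2: q^n = 4^12 = 16777216.
Step 3: Hamming bound ⌊q^n / V_q(n,t)⌋ = ⌊16777216/631⌋ = 26588.
Step 4: Compare |C| = 21482 to 26588: satisfied.
The claimed |C| lies below the Hamming bound.


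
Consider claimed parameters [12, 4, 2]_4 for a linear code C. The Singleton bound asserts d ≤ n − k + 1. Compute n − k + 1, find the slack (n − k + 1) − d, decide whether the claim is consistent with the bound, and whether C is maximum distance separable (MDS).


Singleton RHS = n − k + 1 = 9, slack = 7, bound satisfied, not MDS.

Singleton bound: d ≤ n − k + 1.
Here n = 12, k = 4, so n − k + 1 = 9.
Given d = 2, check d ≤ 9: YES.
Slack = (n − k + 1) − d = 7.
The code is NOT MDS (slack = 7 > 0).
Description: the claimed parameters are [12, 4, 2]_4; such a code would be non-MDS.


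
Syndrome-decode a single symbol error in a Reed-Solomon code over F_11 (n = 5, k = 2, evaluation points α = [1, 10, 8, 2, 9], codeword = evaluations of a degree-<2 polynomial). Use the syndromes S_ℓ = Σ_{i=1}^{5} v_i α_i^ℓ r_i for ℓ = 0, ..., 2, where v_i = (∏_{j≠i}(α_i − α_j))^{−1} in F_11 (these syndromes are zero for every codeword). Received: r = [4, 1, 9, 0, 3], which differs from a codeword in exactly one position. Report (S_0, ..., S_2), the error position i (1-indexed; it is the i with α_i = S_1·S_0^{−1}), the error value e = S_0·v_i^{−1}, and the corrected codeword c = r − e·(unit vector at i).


S = (2, 7, 8), error at position 5, error magnitude e = 9, c = [4, 1, 9, 0, 5].

Step 1: column multipliers v_i = (∏_{j≠i}(α_i − α_j))^{−1} mod 11.
  i = 1 (α = 1): (1−10)(1−8)(1−2)(1−9) = (−9)·(−7)·(−1)·(−8) = 504 ≡ 9, so v_1 = 9^{−1} = 5 (mod 11).
  i = 2 (α = 10): (10−1)(10−8)(10−2)(10−9) = 9·2·8·1 = 144 ≡ 1, so v_2 = 1^{−1} = 1 (mod 11).
  i = 3 (α = 8): (8−1)(8−10)(8−2)(8−9) = 7·(−2)·6·(−1) = 84 ≡ 7, so v_3 = 7^{−1} = 8 (mod 11).
  i = 4 (α = 2): (2−1)(2−10)(2−8)(2−9) = 1·(−8)·(−6)·(−7) = −336 ≡ 5, so v_4 = 5^{−1} = 9 (mod 11).
  i = 5 (α = 9): (9−1)(9−10)(9−8)(9−2) = 8·(−1)·1·7 = −56 ≡ 10, so v_5 = 10^{−1} = 10 (mod 11).
  v = [5, 1, 8, 9, 10].
Step 2: syndromes of r = [4, 1, 9, 0, 3] (all sums mod 11).
  S_0 = Σ v_i r_i = 5·4 + 1·1 + 8·9 + 9·0 + 10·3 = 123 ≡ 2.
  S_1 = Σ v_i α_i r_i = 5·1·4 + 1·10·1 + 8·8·9 + 9·2·0 + 10·9·3 = 876 ≡ 7.
  α_i^2 mod 11 = [1, 1, 9, 4, 4].
  S_2 = Σ v_i α_i^2 r_i = 5·1·4 + 1·1·1 + 8·9·9 + 9·4·0 + 10·4·3 = 789 ≡ 8.
  S = (2, 7, 8) ≠ 0, so r is not a codeword (an error is present).
Step 3: locate the error. For a single error e at position i, S_ℓ = v_i·e·α_i^ℓ, so α_err = S_1/S_0.
  S_0^{−1} = 2^{−1} = 6 (mod 11), so α_err = 7·6 = 42 ≡ 9 = α_5. Error position i = 5.
  Consistency check: S_2/S_1 = 8·8 = 64 ≡ 9 = α_err ✓ (single-error assumption holds).
Step 4: error magnitude e = S_0/v_5 = S_0·∏_{j≠5}(α_5 − α_j) = 2·10 = 20 ≡ 9 (mod 11).
Step 5: correct position 5: c_5 = r_5 − e = 3 − 9 ≡ 5 (mod 11). Hence c = [4, 1, 9, 0, 5].
  Check: interpolating c through the α_i gives m(x) = 8 + 7·x (degree < 2) with m(α_i) = c_i for every i, so c is indeed a codeword.


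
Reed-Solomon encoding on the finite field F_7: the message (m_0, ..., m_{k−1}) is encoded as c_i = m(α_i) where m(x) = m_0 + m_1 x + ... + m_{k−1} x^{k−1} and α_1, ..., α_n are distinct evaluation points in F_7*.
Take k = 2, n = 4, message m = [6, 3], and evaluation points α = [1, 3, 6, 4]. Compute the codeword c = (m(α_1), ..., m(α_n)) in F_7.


c = [2, 1, 3, 4]

Message polynomial: m(x) = 6 + 3·x (mod 7).
For each evaluation point α_i, compute m(α_i) mod 7:
  α_1 = 1: Horner steps 3 → 2, so m(1) = 2.
  α_2 = 3: Horner steps 3 → 1, so m(3) = 1.
  α_3 = 6: Horner steps 3 → 3, so m(6) = 3.
  α_4 = 4: Horner steps 3 → 4, so m(4) = 4.
Codeword c = [2, 1, 3, 4] ∈ F_7^4.


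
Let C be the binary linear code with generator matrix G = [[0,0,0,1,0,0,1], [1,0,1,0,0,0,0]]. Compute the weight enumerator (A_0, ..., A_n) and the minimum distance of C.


Weight distribution: A_0 = 1, A_2 = 2, A_4 = 1. Minimum distance d = 2.

Enumerate all 2^2 = 4 messages m ∈ F_2^2.
For each, compute codeword c = mG in F_2^7, then tally its weight.
  m = 00 → c = 0000000, weight = 0.
  m = 10 → c = 0001001, weight = 2.
  m = 01 → c = 1010000, weight = 2.
  m = 11 → c = 1011001, weight = 4.
Tally weights:
  weight 0: 1 codewords.
  weight 2: 2 codewords.
  weight 4: 1 codewords.
Minimum distance d = smallest w > 0 with A_w > 0 = 2.
Sanity: Σ A_w = 4 = 2^2 = 4 ✓.


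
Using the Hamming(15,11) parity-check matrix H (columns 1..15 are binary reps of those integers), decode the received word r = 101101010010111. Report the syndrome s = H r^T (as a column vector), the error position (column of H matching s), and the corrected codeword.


s = (1, 1, 1, 1)^T, error position = 15, corrected codeword c = 101101010010110

Compute s = H r^T mod 2 one row at a time:
  s_1 = 1 + 0 + 0 + 1 + 0 + 1 + 1 + 1 = 5 ≡ 1 (mod 2).
  s_2 = 1 + 0 + 1 + 0 + 0 + 1 + 1 + 1 = 5 ≡ 1 (mod 2).
  s_3 = 0 + 1 + 1 + 0 + 0 + 1 + 1 + 1 = 5 ≡ 1 (mod 2).
  s_4 = 1 + 1 + 0 + 0 + 0 + 1 + 1 + 1 = 5 ≡ 1 (mod 2).
s = (1, 1, 1, 1)^T — this equals column 15 of H (binary 1111), so error is at position 15.
Correct: flip bit 15 of r = 101101010010111 to get c = 101101010010110.


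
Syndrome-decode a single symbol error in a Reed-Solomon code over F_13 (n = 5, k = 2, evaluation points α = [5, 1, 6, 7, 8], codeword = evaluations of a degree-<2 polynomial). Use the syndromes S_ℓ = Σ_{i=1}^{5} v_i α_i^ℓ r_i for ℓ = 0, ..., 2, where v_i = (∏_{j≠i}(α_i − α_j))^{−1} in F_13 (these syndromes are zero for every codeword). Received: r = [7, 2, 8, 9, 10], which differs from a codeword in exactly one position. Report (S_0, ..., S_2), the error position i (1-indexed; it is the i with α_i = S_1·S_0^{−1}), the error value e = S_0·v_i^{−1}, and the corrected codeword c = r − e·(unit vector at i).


S = (8, 8, 8), error at position 2, error magnitude e = 12, c = [7, 3, 8, 9, 10].

Step 1: column multipliers v_i = (∏_{j≠i}(α_i − α_j))^{−1} mod 13.
  i = 1 (α = 5): (5−1)(5−6)(5−7)(5−8) = 4·(−1)·(−2)·(−3) = −24 ≡ 2, so v_1 = 2^{−1} = 7 (mod 13).
  i = 2 (α = 1): (1−5)(1−6)(1−7)(1−8) = (−4)·(−5)·(−6)·(−7) = 840 ≡ 8, so v_2 = 8^{−1} = 5 (mod 13).
  i = 3 (α = 6): (6−5)(6−1)(6−7)(6−8) = 1·5·(−1)·(−2) = 10 ≡ 10, so v_3 = 10^{−1} = 4 (mod 13).
  i = 4 (α = 7): (7−5)(7−1)(7−6)(7−8) = 2·6·1·(−1) = −12 ≡ 1, so v_4 = 1^{−1} = 1 (mod 13).
  i = 5 (α = 8): (8−5)(8−1)(8−6)(8−7) = 3·7·2·1 = 42 ≡ 3, so v_5 = 3^{−1} = 9 (mod 13).
  v = [7, 5, 4, 1, 9].
Step 2: syndromes of r = [7, 2, 8, 9, 10] (all sums mod 13).
  S_0 = Σ v_i r_i = 7·7 + 5·2 + 4·8 + 1·9 + 9·10 = 190 ≡ 8.
  S_1 = Σ v_i α_i r_i = 7·5·7 + 5·1·2 + 4·6·8 + 1·7·9 + 9·8·10 = 1230 ≡ 8.
  α_i^2 mod 13 = [12, 1, 10, 10, 12].
  S_2 = Σ v_i α_i^2 r_i = 7·12·7 + 5·1·2 + 4·10·8 + 1·10·9 + 9·12·10 = 2088 ≡ 8.
  S = (8, 8, 8) ≠ 0, so r is not a codeword (an error is present).
Step 3: locate the error. For a single error e at position i, S_ℓ = v_i·e·α_i^ℓ, so α_err = S_1/S_0.
  S_0^{−1} = 8^{−1} = 5 (mod 13), so α_err = 8·5 = 40 ≡ 1 = α_2. Error position i = 2.
  Consistency check: S_2/S_1 = 8·5 = 40 ≡ 1 = α_err ✓ (single-error assumption holds).
Step 4: error magnitude e = S_0/v_2 = S_0·∏_{j≠2}(α_2 − α_j) = 8·8 = 64 ≡ 12 (mod 13).
Step 5: correct position 2: c_2 = r_2 − e = 2 − 12 ≡ 3 (mod 13). Hence c = [7, 3, 8, 9, 10].
  Check: interpolating c through the α_i gives m(x) = 2 + 1·x (degree < 2) with m(α_i) = c_i for every i, so c is indeed a codeword.


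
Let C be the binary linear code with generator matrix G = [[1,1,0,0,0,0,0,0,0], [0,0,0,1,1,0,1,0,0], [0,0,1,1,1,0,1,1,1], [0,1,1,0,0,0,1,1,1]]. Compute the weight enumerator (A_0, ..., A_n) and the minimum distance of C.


Weight distribution: A_0 = 1, A_2 = 3, A_3 = 4, A_5 = 4, A_6 = 3, A_8 = 1. Minimum distance d = 2.

Enumerate all 2^4 = 16 messages m ∈ F_2^4.
For each, compute codeword c = mG in F_2^9, then tally its weight.
  m = 0000 → c = 000000000, weight = 0.
  m = 1000 → c = 110000000, weight = 2.
  m = 0100 → c = 000110100, weight = 3.
  m = 1100 → c = 110110100, weight = 5.
  m = 0010 → c = 001110111, weight = 6.
  m = 1010 → c = 111110111, weight = 8.
  m = 0110 → c = 001000011, weight = 3.
  m = 1110 → c = 111000011, weight = 5.
  m = 0001 → c = 011000111, weight = 5.
  m = 1001 → c = 101000111, weight = 5.
  m = 0101 → c = 011110011, weight = 6.
  m = 1101 → c = 101110011, weight = 6.
  m = 0011 → c = 010110000, weight = 3.
  m = 1011 → c = 100110000, weight = 3.
  m = 0111 → c = 010000100, weight = 2.
  m = 1111 → c = 100000100, weight = 2.
Tally weights:
  weight 0: 1 codewords.
  weight 2: 3 codewords.
  weight 3: 4 codewords.
  weight 5: 4 codewords.
  weight 6: 3 codewords.
  weight 8: 1 codewords.
Minimum distance d = smallest w > 0 with A_w > 0 = 2.
Sanity: Σ A_w = 16 = 2^4 = 16 ✓.


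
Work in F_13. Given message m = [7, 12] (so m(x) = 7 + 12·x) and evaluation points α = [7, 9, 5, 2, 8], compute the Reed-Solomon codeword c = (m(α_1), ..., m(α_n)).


c = [0, 11, 2, 5, 12]

Message polynomial: m(x) = 7 + 12·x (mod 13).
For each evaluation point α_i, compute m(α_i) mod 13:
  α_1 = 7: Horner steps 12 → 0, so m(7) = 0.
  α_2 = 9: Horner steps 12 → 11, so m(9) = 11.
  α_3 = 5: Horner steps 12 → 2, so m(5) = 2.
  α_4 = 2: Horner steps 12 → 5, so m(2) = 5.
  α_5 = 8: Horner steps 12 → 12, so m(8) = 12.
Codeword c = [0, 11, 2, 5, 12] ∈ F_13^5.


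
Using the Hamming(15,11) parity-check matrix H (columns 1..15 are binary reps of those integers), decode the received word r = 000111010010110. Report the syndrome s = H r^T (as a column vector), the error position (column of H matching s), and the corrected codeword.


s = (0, 1, 1, 1)^T, error position = 7, corrected codeword c = 000111110010110

Compute s = H r^T mod 2 one row at a time:
  s_1 = 1 + 0 + 0 + 1 + 0 + 1 + 1 + 0 = 4 ≡ 0 (mod 2).
  s_2 = 1 + 1 + 1 + 0 + 0 + 1 + 1 + 0 = 5 ≡ 1 (mod 2).
  s_3 = 0 + 0 + 1 + 0 + 0 + 1 + 1 + 0 = 3 ≡ 1 (mod 2).
  s_4 = 0 + 0 + 1 + 0 + 0 + 1 + 1 + 0 = 3 ≡ 1 (mod 2).
s = (0, 1, 1, 1)^T — this equals column 7 of H (binary 0111), so error is at position 7.
Correct: flip bit 7 of r = 000111010010110 to get c = 000111110010110.


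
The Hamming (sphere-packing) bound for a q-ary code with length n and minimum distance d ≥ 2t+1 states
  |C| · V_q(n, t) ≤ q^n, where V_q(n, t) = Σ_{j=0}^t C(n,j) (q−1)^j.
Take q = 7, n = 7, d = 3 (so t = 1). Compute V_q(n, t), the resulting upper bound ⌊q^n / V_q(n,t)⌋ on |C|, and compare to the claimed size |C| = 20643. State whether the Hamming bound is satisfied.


V_q(n, t) = 43, q^n = 823543, Hamming bound = 19152, |C| = 20643 > bound (violated).

Step 1: Compute V_q(n, t) = Σ_{j=0}^1 C(n, j) (q−1)^j.
  j = 0: C(7,0)·(6)^0 = 1·1 = 1.
  j = 1: C(7,1)·(6)^1 = 7·6 = 42.
  V_q(n, t) = 1 + 42 = 43.
Step 2: q^n = 7^7 = 823543.
Step 3: Hamming bound ⌊q^n / V_q(n,t)⌋ = ⌊823543/43⌋ = 19152.
Step 4: Compare |C| = 20643 to 19152: violated.
The claimed |C| lies above the Hamming bound, so no 7-ary code of length 7 with d ≥ 3 can have 20643 codewords.


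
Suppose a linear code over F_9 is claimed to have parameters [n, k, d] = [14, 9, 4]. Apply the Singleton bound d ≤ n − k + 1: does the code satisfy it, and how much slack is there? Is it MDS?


Singleton RHS = n − k + 1 = 6, slack = 2, bound satisfied, not MDS.

Singleton bound: d ≤ n − k + 1.
Here n = 14, k = 9, so n − k + 1 = 6.
Given d = 4, check d ≤ 6: YES.
Slack = (n − k + 1) − d = 2.
The code is NOT MDS (slack = 2 > 0).
Description: the claimed parameters are [14, 9, 4]_9; such a code would be non-MDS.


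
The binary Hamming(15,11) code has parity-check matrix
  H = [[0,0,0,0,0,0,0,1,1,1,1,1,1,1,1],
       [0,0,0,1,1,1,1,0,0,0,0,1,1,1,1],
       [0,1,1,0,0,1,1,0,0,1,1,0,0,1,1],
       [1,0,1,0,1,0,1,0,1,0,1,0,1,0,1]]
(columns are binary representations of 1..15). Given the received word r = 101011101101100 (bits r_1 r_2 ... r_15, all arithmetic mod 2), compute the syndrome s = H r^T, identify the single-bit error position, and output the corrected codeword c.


s = (0, 1, 0, 0)^T, error position = 4, corrected codeword c = 101111101101100

Compute s = H r^T mod 2 one row at a time:
  s_1 = 0 + 1 + 1 + 0 + 1 + 1 + 0 + 0 = 4 ≡ 0 (mod 2).
  s_2 = 0 + 1 + 1 + 1 + 1 + 1 + 0 + 0 = 5 ≡ 1 (mod 2).
  s_3 = 0 + 1 + 1 + 1 + 1 + 0 + 0 + 0 = 4 ≡ 0 (mod 2).
  s_4 = 1 + 1 + 1 + 1 + 1 + 0 + 1 + 0 = 6 ≡ 0 (mod 2).
s = (0, 1, 0, 0)^T — this equals column 4 of H (binary 0100), so error is at position 4.
Correct: flip bit 4 of r = 101011101101100 to get c = 101111101101100.


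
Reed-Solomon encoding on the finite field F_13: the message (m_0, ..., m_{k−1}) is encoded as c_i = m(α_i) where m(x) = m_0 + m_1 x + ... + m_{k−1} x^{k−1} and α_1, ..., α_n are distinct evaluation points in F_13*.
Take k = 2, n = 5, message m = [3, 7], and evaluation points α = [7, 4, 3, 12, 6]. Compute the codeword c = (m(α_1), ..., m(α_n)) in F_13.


c = [0, 5, 11, 9, 6]

Message polynomial: m(x) = 3 + 7·x (mod 13).
For each evaluation point α_i, compute m(α_i) mod 13:
  α_1 = 7: Horner steps 7 → 0, so m(7) = 0.
  α_2 = 4: Horner steps 7 → 5, so m(4) = 5.
  α_3 = 3: Horner steps 7 → 11, so m(3) = 11.
  α_4 = 12: Horner steps 7 → 9, so m(12) = 9.
  α_5 = 6: Horner steps 7 → 6, so m(6) = 6.
Codeword c = [0, 5, 11, 9, 6] ∈ F_13^5.


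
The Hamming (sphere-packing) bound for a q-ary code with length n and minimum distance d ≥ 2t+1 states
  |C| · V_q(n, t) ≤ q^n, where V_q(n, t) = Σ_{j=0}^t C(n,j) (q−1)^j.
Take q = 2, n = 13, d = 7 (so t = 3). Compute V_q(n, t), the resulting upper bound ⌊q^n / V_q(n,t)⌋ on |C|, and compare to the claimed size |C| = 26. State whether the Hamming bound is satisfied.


V_q(n, t) = 378, q^n = 8192, Hamming bound = 21, |C| = 26 > bound (violated).

Step 1: Compute V_q(n, t) = Σ_{j=0}^3 C(n, j) (q−1)^j.
  j = 0: C(13,0)·(1)^0 = 1·1 = 1.
  j = 1: C(13,1)·(1)^1 = 13·1 = 13.
  j = 2: C(13,2)·(1)^2 = 78·1 = 78.
  j = 3: C(13,3)·(1)^3 = 286·1 = 286.
  V_q(n, t) = 1 + 13 + 78 + 286 = 378.
Step 2: q^n = 2^13 = 8192.
Step 3: Hamming bound ⌊q^n / V_q(n,t)⌋ = ⌊8192/378⌋ = 21.
Step 4: Compare |C| = 26 to 21: violated.
The claimed |C| lies above the Hamming bound, so no 2-ary code of length 13 with d ≥ 7 can have 26 codewords.


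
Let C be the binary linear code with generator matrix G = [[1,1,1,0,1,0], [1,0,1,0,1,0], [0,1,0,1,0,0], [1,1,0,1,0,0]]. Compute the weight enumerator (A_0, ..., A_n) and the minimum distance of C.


Weight distribution: A_0 = 1, A_1 = 3, A_2 = 4, A_3 = 4, A_4 = 3, A_5 = 1. Minimum distance d = 1.

Enumerate all 2^4 = 16 messages m ∈ F_2^4.
For each, compute codeword c = mG in F_2^6, then tally its weight.
  m = 0000 → c = 000000, weight = 0.
  m = 1000 → c = 111010, weight = 4.
  m = 0100 → c = 101010, weight = 3.
  m = 1100 → c = 010000, weight = 1.
  m = 0010 → c = 010100, weight = 2.
  m = 1010 → c = 101110, weight = 4.
  m = 0110 → c = 111110, weight = 5.
  m = 1110 → c = 000100, weight = 1.
  m = 0001 → c = 110100, weight = 3.
  m = 1001 → c = 001110, weight = 3.
  m = 0101 → c = 011110, weight = 4.
  m = 1101 → c = 100100, weight = 2.
  m = 0011 → c = 100000, weight = 1.
  m = 1011 → c = 011010, weight = 3.
  m = 0111 → c = 001010, weight = 2.
  m = 1111 → c = 110000, weight = 2.
Tally weights:
  weight 0: 1 codewords.
  weight 1: 3 codewords.
  weight 2: 4 codewords.
  weight 3: 4 codewords.
  weight 4: 3 codewords.
  weight 5: 1 codewords.
Minimum distance d = smallest w > 0 with A_w > 0 = 1.
Sanity: Σ A_w = 16 = 2^4 = 16 ✓.


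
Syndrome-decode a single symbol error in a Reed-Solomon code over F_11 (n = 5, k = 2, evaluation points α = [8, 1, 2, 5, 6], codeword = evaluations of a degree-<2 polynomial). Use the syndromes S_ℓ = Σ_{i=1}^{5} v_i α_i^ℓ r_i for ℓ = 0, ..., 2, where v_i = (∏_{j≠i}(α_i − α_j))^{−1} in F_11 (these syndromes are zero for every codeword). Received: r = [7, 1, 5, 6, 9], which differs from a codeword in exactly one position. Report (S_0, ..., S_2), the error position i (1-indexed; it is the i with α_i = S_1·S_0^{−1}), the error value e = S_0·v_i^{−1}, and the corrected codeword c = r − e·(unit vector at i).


S = (8, 4, 2), error at position 5, error magnitude e = 10, c = [7, 1, 5, 6, 10].

Step 1: column multipliers v_i = (∏_{j≠i}(α_i − α_j))^{−1} mod 11.
  i = 1 (α = 8): (8−1)(8−2)(8−5)(8−6) = 7·6·3·2 = 252 ≡ 10, so v_1 = 10^{−1} = 10 (mod 11).
  i = 2 (α = 1): (1−8)(1−2)(1−5)(1−6) = (−7)·(−1)·(−4)·(−5) = 140 ≡ 8, so v_2 = 8^{−1} = 7 (mod 11).
  i = 3 (α = 2): (2−8)(2−1)(2−5)(2−6) = (−6)·1·(−3)·(−4) = −72 ≡ 5, so v_3 = 5^{−1} = 9 (mod 11).
  i = 4 (α = 5): (5−8)(5−1)(5−2)(5−6) = (−3)·4·3·(−1) = 36 ≡ 3, so v_4 = 3^{−1} = 4 (mod 11).
  i = 5 (α = 6): (6−8)(6−1)(6−2)(6−5) = (−2)·5·4·1 = −40 ≡ 4, so v_5 = 4^{−1} = 3 (mod 11).
  v = [10, 7, 9, 4, 3].
Step 2: syndromes of r = [7, 1, 5, 6, 9] (all sums mod 11).
  S_0 = Σ v_i r_i = 10·7 + 7·1 + 9·5 + 4·6 + 3·9 = 173 ≡ 8.
  S_1 = Σ v_i α_i r_i = 10·8·7 + 7·1·1 + 9·2·5 + 4·5·6 + 3·6·9 = 939 ≡ 4.
  α_i^2 mod 11 = [9, 1, 4, 3, 3].
  S_2 = Σ v_i α_i^2 r_i = 10·9·7 + 7·1·1 + 9·4·5 + 4·3·6 + 3·3·9 = 970 ≡ 2.
  S = (8, 4, 2) ≠ 0, so r is not a codeword (an error is present).
Step 3: locate the error. For a single error e at position i, S_ℓ = v_i·e·α_i^ℓ, so α_err = S_1/S_0.
  S_0^{−1} = 8^{−1} = 7 (mod 11), so α_err = 4·7 = 28 ≡ 6 = α_5. Error position i = 5.
  Consistency check: S_2/S_1 = 2·3 = 6 ≡ 6 = α_err ✓ (single-error assumption holds).
Step 4: error magnitude e = S_0/v_5 = S_0·∏_{j≠5}(α_5 − α_j) = 8·4 = 32 ≡ 10 (mod 11).
Step 5: correct position 5: c_5 = r_5 − e = 9 − 10 ≡ 10 (mod 11). Hence c = [7, 1, 5, 6, 10].
  Check: interpolating c through the α_i gives m(x) = 8 + 4·x (degree < 2) with m(α_i) = c_i for every i, so c is indeed a codeword.


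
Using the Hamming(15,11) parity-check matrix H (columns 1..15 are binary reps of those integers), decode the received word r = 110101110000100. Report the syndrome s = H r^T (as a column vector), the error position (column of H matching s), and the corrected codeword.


s = (0, 0, 1, 1)^T, error position = 3, corrected codeword c = 111101110000100

Compute s = H r^T mod 2 one row at a time:
  s_1 = 1 + 0 + 0 + 0 + 0 + 1 + 0 + 0 = 2 ≡ 0 (mod 2).
  s_2 = 1 + 0 + 1 + 1 + 0 + 1 + 0 + 0 = 4 ≡ 0 (mod 2).
  s_3 = 1 + 0 + 1 + 1 + 0 + 0 + 0 + 0 = 3 ≡ 1 (mod 2).
  s_4 = 1 + 0 + 0 + 1 + 0 + 0 + 1 + 0 = 3 ≡ 1 (mod 2).
s = (0, 0, 1, 1)^T — this equals column 3 of H (binary 0011), so error is at position 3.
Correct: flip bit 3 of r = 110101110000100 to get c = 111101110000100.


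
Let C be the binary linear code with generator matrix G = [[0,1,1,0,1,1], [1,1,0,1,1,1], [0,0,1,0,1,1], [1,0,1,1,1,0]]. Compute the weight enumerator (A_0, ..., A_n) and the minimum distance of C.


Weight distribution: A_0 = 1, A_1 = 2, A_2 = 2, A_3 = 4, A_4 = 5, A_5 = 2. Minimum distance d = 1.

Enumerate all 2^4 = 16 messages m ∈ F_2^4.
For each, compute codeword c = mG in F_2^6, then tally its weight.
  m = 0000 → c = 000000, weight = 0.
  m = 1000 → c = 011011, weight = 4.
  m = 0100 → c = 110111, weight = 5.
  m = 1100 → c = 101100, weight = 3.
  m = 0010 → c = 001011, weight = 3.
  m = 1010 → c = 010000, weight = 1.
  m = 0110 → c = 111100, weight = 4.
  m = 1110 → c = 100111, weight = 4.
  m = 0001 → c = 101110, weight = 4.
  m = 1001 → c = 110101, weight = 4.
  m = 0101 → c = 011001, weight = 3.
  m = 1101 → c = 000010, weight = 1.
  m = 0011 → c = 100101, weight = 3.
  m = 1011 → c = 111110, weight = 5.
  m = 0111 → c = 010010, weight = 2.
  m = 1111 → c = 001001, weight = 2.
Tally weights:
  weight 0: 1 codewords.
  weight 1: 2 codewords.
  weight 2: 2 codewords.
  weight 3: 4 codewords.
  weight 4: 5 codewords.
  weight 5: 2 codewords.
Minimum distance d = smallest w > 0 with A_w > 0 = 1.
Sanity: Σ A_w = 16 = 2^4 = 16 ✓.


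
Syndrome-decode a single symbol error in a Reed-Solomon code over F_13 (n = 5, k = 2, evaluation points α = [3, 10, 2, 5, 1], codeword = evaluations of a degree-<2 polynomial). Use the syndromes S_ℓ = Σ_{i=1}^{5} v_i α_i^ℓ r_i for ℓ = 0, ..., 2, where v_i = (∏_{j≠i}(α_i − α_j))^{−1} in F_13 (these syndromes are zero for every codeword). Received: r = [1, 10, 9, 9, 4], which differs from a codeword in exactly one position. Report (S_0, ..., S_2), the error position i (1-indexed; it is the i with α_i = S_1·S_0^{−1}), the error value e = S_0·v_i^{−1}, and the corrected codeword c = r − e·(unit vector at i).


S = (5, 12, 8), error at position 4, error magnitude e = 11, c = [1, 10, 9, 11, 4].

Step 1: column multipliers v_i = (∏_{j≠i}(α_i − α_j))^{−1} mod 13.
  i = 1 (α = 3): (3−10)(3−2)(3−5)(3−1) = (−7)·1·(−2)·2 = 28 ≡ 2, so v_1 = 2^{−1} = 7 (mod 13).
  i = 2 (α = 10): (10−3)(10−2)(10−5)(10−1) = 7·8·5·9 = 2520 ≡ 11, so v_2 = 11^{−1} = 6 (mod 13).
  i = 3 (α = 2): (2−3)(2−10)(2−5)(2−1) = (−1)·(−8)·(−3)·1 = −24 ≡ 2, so v_3 = 2^{−1} = 7 (mod 13).
  i = 4 (α = 5): (5−3)(5−10)(5−2)(5−1) = 2·(−5)·3·4 = −120 ≡ 10, so v_4 = 10^{−1} = 4 (mod 13).
  i = 5 (α = 1): (1−3)(1−10)(1−2)(1−5) = (−2)·(−9)·(−1)·(−4) = 72 ≡ 7, so v_5 = 7^{−1} = 2 (mod 13).
  v = [7, 6, 7, 4, 2].
Step 2: syndromes of r = [1, 10, 9, 9, 4] (all sums mod 13).
  S_0 = Σ v_i r_i = 7·1 + 6·10 + 7·9 + 4·9 + 2·4 = 174 ≡ 5.
  S_1 = Σ v_i α_i r_i = 7·3·1 + 6·10·10 + 7·2·9 + 4·5·9 + 2·1·4 = 935 ≡ 12.
  α_i^2 mod 13 = [9, 9, 4, 12, 1].
  S_2 = Σ v_i α_i^2 r_i = 7·9·1 + 6·9·10 + 7·4·9 + 4·12·9 + 2·1·4 = 1295 ≡ 8.
  S = (5, 12, 8) ≠ 0, so r is not a codeword (an error is present).
Step 3: locate the error. For a single error e at position i, S_ℓ = v_i·e·α_i^ℓ, so α_err = S_1/S_0.
  S_0^{−1} = 5^{−1} = 8 (mod 13), so α_err = 12·8 = 96 ≡ 5 = α_4. Error position i = 4.
  Consistency check: S_2/S_1 = 8·12 = 96 ≡ 5 = α_err ✓ (single-error assumption holds).
Step 4: error magnitude e = S_0/v_4 = S_0·∏_{j≠4}(α_4 − α_j) = 5·10 = 50 ≡ 11 (mod 13).
Step 5: correct position 4: c_4 = r_4 − e = 9 − 11 ≡ 11 (mod 13). Hence c = [1, 10, 9, 11, 4].
  Check: interpolating c through the α_i gives m(x) = 12 + 5·x (degree < 2) with m(α_i) = c_i for every i, so c is indeed a codeword.


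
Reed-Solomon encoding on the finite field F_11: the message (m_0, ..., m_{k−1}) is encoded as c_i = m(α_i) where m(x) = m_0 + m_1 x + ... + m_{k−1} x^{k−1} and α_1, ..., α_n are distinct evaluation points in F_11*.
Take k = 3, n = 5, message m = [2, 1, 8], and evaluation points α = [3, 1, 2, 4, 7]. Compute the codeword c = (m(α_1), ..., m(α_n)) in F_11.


c = [0, 0, 3, 2, 5]

Message polynomial: m(x) = 2 + 1·x + 8·x^2 (mod 11).
For each evaluation point α_i, compute m(α_i) mod 11:
  α_1 = 3: Horner steps 8 → 3 → 0, so m(3) = 0.
  α_2 = 1: Horner steps 8 → 9 → 0, so m(1) = 0.
  α_3 = 2: Horner steps 8 → 6 → 3, so m(2) = 3.
  α_4 = 4: Horner steps 8 → 0 → 2, so m(4) = 2.
  α_5 = 7: Horner steps 8 → 2 → 5, so m(7) = 5.
Codeword c = [0, 0, 3, 2, 5] ∈ F_11^5.


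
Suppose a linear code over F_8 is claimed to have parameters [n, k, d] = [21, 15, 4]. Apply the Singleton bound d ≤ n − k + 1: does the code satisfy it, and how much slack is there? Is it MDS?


Singleton RHS = n − k + 1 = 7, slack = 3, bound satisfied, not MDS.

Singleton bound: d ≤ n − k + 1.
Here n = 21, k = 15, so n − k + 1 = 7.
Given d = 4, check d ≤ 7: YES.
Slack = (n − k + 1) − d = 3.
The code is NOT MDS (slack = 3 > 0).
Description: the claimed parameters are [21, 15, 4]_8; such a code would be non-MDS.


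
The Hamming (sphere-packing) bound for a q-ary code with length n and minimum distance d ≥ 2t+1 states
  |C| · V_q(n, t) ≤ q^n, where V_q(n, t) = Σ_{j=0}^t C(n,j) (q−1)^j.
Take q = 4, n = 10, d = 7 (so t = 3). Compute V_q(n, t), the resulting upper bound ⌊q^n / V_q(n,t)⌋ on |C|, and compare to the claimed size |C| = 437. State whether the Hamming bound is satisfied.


V_q(n, t) = 3676, q^n = 1048576, Hamming bound = 285, |C| = 437 > bound (violated).

Step 1: Compute V_q(n, t) = Σ_{j=0}^3 C(n, j) (q−1)^j.
  j = 0: C(10,0)·(3)^0 = 1·1 = 1.
  j = 1: C(10,1)·(3)^1 = 10·3 = 30.
  j = 2: C(10,2)·(3)^2 = 45·9 = 405.
  j = 3: C(10,3)·(3)^3 = 120·27 = 3240.
  V_q(n, t) = 1 + 30 + 405 + 3240 = 3676.
Step 2: q^n = 4^10 = 1048576.
Step 3: Hamming bound ⌊q^n / V_q(n,t)⌋ = ⌊1048576/3676⌋ = 285.
Step 4: Compare |C| = 437 to 285: violated.
The claimed |C| lies above the Hamming bound, so no 4-ary code of length 10 with d ≥ 7 can have 437 codewords.


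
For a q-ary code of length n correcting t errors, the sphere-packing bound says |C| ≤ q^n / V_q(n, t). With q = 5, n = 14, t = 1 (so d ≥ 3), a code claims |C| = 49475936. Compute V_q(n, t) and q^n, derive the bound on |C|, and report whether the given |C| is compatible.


V_q(n, t) = 57, q^n = 6103515625, Hamming bound = 107079221, |C| = 49475936 ≤ bound (satisfied).

Step 1: Compute V_q(n, t) = Σ_{j=0}^1 C(n, j) (q−1)^j.
  j = 0: C(14,0)·(4)^0 = 1·1 = 1.
  j = 1: C(14,1)·(4)^1 = 14·4 = 56.
  V_q(n, t) = 1 + 56 = 57.
Step 2: q^n = 5^14 = 6103515625.
Step 3: Hamming bound ⌊q^n / V_q(n,t)⌋ = ⌊6103515625/57⌋ = 107079221.
Step 4: Compare |C| = 49475936 to 107079221: satisfied.
The claimed |C| lies below the Hamming bound.


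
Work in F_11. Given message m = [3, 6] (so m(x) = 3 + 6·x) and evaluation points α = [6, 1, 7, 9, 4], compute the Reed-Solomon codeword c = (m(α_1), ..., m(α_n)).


c = [6, 9, 1, 2, 5]

Message polynomial: m(x) = 3 + 6·x (mod 11).
For each evaluation point α_i, compute m(α_i) mod 11:
  α_1 = 6: Horner steps 6 → 6, so m(6) = 6.
  α_2 = 1: Horner steps 6 → 9, so m(1) = 9.
  α_3 = 7: Horner steps 6 → 1, so m(7) = 1.
  α_4 = 9: Horner steps 6 → 2, so m(9) = 2.
  α_5 = 4: Horner steps 6 → 5, so m(4) = 5.
Codeword c = [6, 9, 1, 2, 5] ∈ F_11^5.


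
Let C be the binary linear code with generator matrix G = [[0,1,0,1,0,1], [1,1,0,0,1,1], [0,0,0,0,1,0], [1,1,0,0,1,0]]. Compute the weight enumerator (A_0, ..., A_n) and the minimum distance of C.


Weight distribution: A_0 = 1, A_1 = 2, A_2 = 4, A_3 = 6, A_4 = 3. Minimum distance d = 1.

Enumerate all 2^4 = 16 messages m ∈ F_2^4.
For each, compute codeword c = mG in F_2^6, then tally its weight.
  m = 0000 → c = 000000, weight = 0.
  m = 1000 → c = 010101, weight = 3.
  m = 0100 → c = 110011, weight = 4.
  m = 1100 → c = 100110, weight = 3.
  m = 0010 → c = 000010, weight = 1.
  m = 1010 → c = 010111, weight = 4.
  m = 0110 → c = 110001, weight = 3.
  m = 1110 → c = 100100, weight = 2.
  m = 0001 → c = 110010, weight = 3.
  m = 1001 → c = 100111, weight = 4.
  m = 0101 → c = 000001, weight = 1.
  m = 1101 → c = 010100, weight = 2.
  m = 0011 → c = 110000, weight = 2.
  m = 1011 → c = 100101, weight = 3.
  m = 0111 → c = 000011, weight = 2.
  m = 1111 → c = 010110, weight = 3.
Tally weights:
  weight 0: 1 codewords.
  weight 1: 2 codewords.
  weight 2: 4 codewords.
  weight 3: 6 codewords.
  weight 4: 3 codewords.
Minimum distance d = smallest w > 0 with A_w > 0 = 1.
Sanity: Σ A_w = 16 = 2^4 = 16 ✓.


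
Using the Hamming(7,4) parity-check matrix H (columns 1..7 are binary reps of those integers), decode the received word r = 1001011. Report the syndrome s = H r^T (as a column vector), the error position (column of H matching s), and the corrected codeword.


s = (1, 0, 0)^T, error position = 4, corrected codeword c = 1000011

Compute s = H r^T mod 2 one row at a time:
  s_1 = 1 + 0 + 1 + 1 = 3 ≡ 1 (mod 2).
  s_2 = 0 + 0 + 1 + 1 = 2 ≡ 0 (mod 2).
  s_3 = 1 + 0 + 0 + 1 = 2 ≡ 0 (mod 2).
s = (1, 0, 0)^T — this equals column 4 of H (binary 100), so error is at position 4.
Correct: flip bit 4 of r = 1001011 to get c = 1000011.


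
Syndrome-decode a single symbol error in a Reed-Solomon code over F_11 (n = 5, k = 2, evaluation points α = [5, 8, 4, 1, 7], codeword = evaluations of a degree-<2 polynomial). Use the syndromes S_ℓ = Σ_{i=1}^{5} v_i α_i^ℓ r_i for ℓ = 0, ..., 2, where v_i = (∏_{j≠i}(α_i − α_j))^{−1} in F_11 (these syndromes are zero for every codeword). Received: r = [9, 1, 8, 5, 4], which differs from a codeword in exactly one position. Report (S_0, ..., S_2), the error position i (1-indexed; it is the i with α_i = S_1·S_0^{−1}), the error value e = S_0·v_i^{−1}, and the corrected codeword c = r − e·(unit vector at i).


S = (6, 9, 8), error at position 5, error magnitude e = 4, c = [9, 1, 8, 5, 0].

Step 1: column multipliers v_i = (∏_{j≠i}(α_i − α_j))^{−1} mod 11.
  i = 1 (α = 5): (5−8)(5−4)(5−1)(5−7) = (−3)·1·4·(−2) = 24 ≡ 2, so v_1 = 2^{−1} = 6 (mod 11).
  i = 2 (α = 8): (8−5)(8−4)(8−1)(8−7) = 3·4·7·1 = 84 ≡ 7, so v_2 = 7^{−1} = 8 (mod 11).
  i = 3 (α = 4): (4−5)(4−8)(4−1)(4−7) = (−1)·(−4)·3·(−3) = −36 ≡ 8, so v_3 = 8^{−1} = 7 (mod 11).
  i = 4 (α = 1): (1−5)(1−8)(1−4)(1−7) = (−4)·(−7)·(−3)·(−6) = 504 ≡ 9, so v_4 = 9^{−1} = 5 (mod 11).
  i = 5 (α = 7): (7−5)(7−8)(7−4)(7−1) = 2·(−1)·3·6 = −36 ≡ 8, so v_5 = 8^{−1} = 7 (mod 11).
  v = [6, 8, 7, 5, 7].
Step 2: syndromes of r = [9, 1, 8, 5, 4] (all sums mod 11).
  S_0 = Σ v_i r_i = 6·9 + 8·1 + 7·8 + 5·5 + 7·4 = 171 ≡ 6.
  S_1 = Σ v_i α_i r_i = 6·5·9 + 8·8·1 + 7·4·8 + 5·1·5 + 7·7·4 = 779 ≡ 9.
  α_i^2 mod 11 = [3, 9, 5, 1, 5].
  S_2 = Σ v_i α_i^2 r_i = 6·3·9 + 8·9·1 + 7·5·8 + 5·1·5 + 7·5·4 = 679 ≡ 8.
  S = (6, 9, 8) ≠ 0, so r is not a codeword (an error is present).
Step 3: locate the error. For a single error e at position i, S_ℓ = v_i·e·α_i^ℓ, so α_err = S_1/S_0.
  S_0^{−1} = 6^{−1} = 2 (mod 11), so α_err = 9·2 = 18 ≡ 7 = α_5. Error position i = 5.
  Consistency check: S_2/S_1 = 8·5 = 40 ≡ 7 = α_err ✓ (single-error assumption holds).
Step 4: error magnitude e = S_0/v_5 = S_0·∏_{j≠5}(α_5 − α_j) = 6·8 = 48 ≡ 4 (mod 11).
Step 5: correct position 5: c_5 = r_5 − e = 4 − 4 ≡ 0 (mod 11). Hence c = [9, 1, 8, 5, 0].
  Check: interpolating c through the α_i gives m(x) = 4 + 1·x (degree < 2) with m(α_i) = c_i for every i, so c is indeed a codeword.
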